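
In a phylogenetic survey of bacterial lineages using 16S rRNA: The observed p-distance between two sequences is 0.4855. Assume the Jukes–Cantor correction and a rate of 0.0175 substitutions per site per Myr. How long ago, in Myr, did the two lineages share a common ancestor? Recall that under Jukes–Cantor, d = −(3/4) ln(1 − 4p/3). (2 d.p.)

22.33

d = −(3/4) ln(1 − 4p/3) = −0.75 ln(1 − 0.647333) = −0.75 ln(0.352667)
  = −0.75 × (-1.042231) = 0.781673 substitutions/site.
Under a molecular clock d = 2μt, so t = d/(2μ) = 0.781673 / (2 × 0.0175) = 22.33 Myr.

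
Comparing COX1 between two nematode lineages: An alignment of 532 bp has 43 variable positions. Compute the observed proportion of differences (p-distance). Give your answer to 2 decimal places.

p = 43/532 = 0.080827… ≈ 0.08 (to 2 d.p.).

0.08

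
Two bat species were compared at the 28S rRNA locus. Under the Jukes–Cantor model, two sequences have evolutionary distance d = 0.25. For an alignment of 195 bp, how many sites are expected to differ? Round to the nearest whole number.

Invert JC69: p = (3/4)(1 − e^(−4d/3)) = 0.75 × (1 − e^(-0.333333)) = 0.75 × (1 − 0.716532) = 0.212601.
Expected differing sites = pL ≈ 0.212601 × 195 = 41.457195 ≈ 41.

41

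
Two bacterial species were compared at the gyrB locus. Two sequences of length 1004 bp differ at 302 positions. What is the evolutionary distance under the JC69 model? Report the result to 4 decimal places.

p = 302/1004 ≈ 0.300797.
d = −(3/4) ln(1 − 4p/3) = −0.75 ln(1 − 0.401063) = −0.75 ln(0.598937)
  = −0.75 × (-0.512599) = 0.384449 substitutions/site.

0.3844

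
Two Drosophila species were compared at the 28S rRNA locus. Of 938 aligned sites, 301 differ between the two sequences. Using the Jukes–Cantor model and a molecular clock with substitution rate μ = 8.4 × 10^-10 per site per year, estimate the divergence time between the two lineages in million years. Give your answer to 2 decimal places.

p = 301/938 ≈ 0.320896.
d = −(3/4) ln(1 − 4p/3) = −0.75 ln(1 − 0.427861) = −0.75 ln(0.572139)
  = −0.75 × (-0.558373) = 0.418780 substitutions/site.
Under a molecular clock d = 2μt, so t = d/(2μ) = 0.418780 / (2 × 8.4 × 10^-10) = 249.27 million years.

249.27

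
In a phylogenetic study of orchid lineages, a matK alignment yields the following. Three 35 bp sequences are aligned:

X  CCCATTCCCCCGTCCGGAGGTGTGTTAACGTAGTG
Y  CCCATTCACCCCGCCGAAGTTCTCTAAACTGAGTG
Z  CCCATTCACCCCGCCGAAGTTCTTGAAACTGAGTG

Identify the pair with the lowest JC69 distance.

X–Y: 10/35 differ, p = 0.286, d = 0.360.
X–Z: 11/35 differ, p = 0.314, d = 0.407.
Y–Z: 2/35 differ, p = 0.057, d = 0.059.
The smallest distance is between Y and Z.

Y and Z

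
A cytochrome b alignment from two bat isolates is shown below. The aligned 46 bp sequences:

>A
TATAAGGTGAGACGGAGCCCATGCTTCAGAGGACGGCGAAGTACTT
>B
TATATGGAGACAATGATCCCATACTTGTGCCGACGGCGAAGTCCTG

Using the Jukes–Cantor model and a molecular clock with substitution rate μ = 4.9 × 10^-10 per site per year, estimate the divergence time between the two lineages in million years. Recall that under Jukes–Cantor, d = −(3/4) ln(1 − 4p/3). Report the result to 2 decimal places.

361.92

The sequences differ at 13 of 46 sites, so p = 13/46 ≈ 0.282609.
d = −(3/4) ln(1 − 4p/3) = −0.75 ln(1 − 0.376812) = −0.75 ln(0.623188)
  = −0.75 × (-0.472907) = 0.354680 substitutions/site.
Under a molecular clock d = 2μt, so t = d/(2μ) = 0.354680 / (2 × 4.9 × 10^-10) = 361.92 million years.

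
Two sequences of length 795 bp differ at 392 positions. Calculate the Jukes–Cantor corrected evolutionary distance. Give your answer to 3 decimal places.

p = 392/795 ≈ 0.493082.
d = −(3/4) ln(1 − 4p/3) = −0.75 ln(1 − 0.657443) = −0.75 ln(0.342557)
  = −0.75 × (-1.071317) = 0.803488 substitutions/site.

0.803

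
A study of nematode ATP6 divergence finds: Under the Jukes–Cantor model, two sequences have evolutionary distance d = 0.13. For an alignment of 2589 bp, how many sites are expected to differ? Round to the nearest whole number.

Invert JC69: p = (3/4)(1 − e^(−4d/3)) = 0.75 × (1 − e^(-0.173333)) = 0.75 × (1 − 0.840858) = 0.119357.
Expected differing sites = pL ≈ 0.119357 × 2589 = 309.015273 ≈ 309.

309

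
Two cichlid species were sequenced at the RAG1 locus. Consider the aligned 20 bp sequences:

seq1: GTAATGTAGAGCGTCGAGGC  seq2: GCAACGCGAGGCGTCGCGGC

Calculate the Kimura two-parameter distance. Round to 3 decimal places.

Of 20 sites, 6 differences are transitions and 1 are transversions, so P = 6/20 = 0.3 and Q = 1/20 = 0.05.
Under the Kimura two-parameter model, d = −½ ln(1 − 2P − Q) − ¼ ln(1 − 2Q).
1 − 2P − Q = 0.35, giving −½ ln(0.35) = 0.524911.
1 − 2Q = 0.9, giving −¼ ln(0.9) = 0.026340.
d = 0.524911 + 0.026340 = 0.551251.

0.551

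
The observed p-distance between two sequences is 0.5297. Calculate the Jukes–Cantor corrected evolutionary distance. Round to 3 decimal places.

d = −(3/4) ln(1 − 4p/3) = −0.75 ln(1 − 0.706267) = −0.75 ln(0.293733)
  = −0.75 × (-1.225084) = 0.918813 substitutions/site.

0.919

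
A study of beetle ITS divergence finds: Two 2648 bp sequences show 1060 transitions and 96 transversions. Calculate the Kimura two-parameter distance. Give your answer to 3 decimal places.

0.925

P = 1060/2648 ≈ 0.400302 and Q = 96/2648 ≈ 0.036254.
Under the Kimura two-parameter model, d = −½ ln(1 − 2P − Q) − ¼ ln(1 − 2Q).
1 − 2P − Q = 0.163142, giving −½ ln(0.163142) = 0.906567.
1 − 2Q = 0.927492, giving −¼ ln(0.927492) = 0.018818.
d = 0.906567 + 0.018818 = 0.925385.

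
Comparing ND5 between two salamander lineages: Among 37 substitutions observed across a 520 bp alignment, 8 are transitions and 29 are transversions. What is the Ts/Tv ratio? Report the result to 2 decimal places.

0.28

R = 8/29 = 0.275862… ≈ 0.28 (to 2 d.p.).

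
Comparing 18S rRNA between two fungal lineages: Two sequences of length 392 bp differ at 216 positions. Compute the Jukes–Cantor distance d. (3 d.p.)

p = 216/392 ≈ 0.55102.
d = −(3/4) ln(1 − 4p/3) = −0.75 ln(1 − 0.734693) = −0.75 ln(0.265307)
  = −0.75 × (-1.326868) = 0.995151 substitutions/site.

0.995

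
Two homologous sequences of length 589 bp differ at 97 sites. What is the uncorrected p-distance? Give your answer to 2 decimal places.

0.16

p = 97/589 = 0.164685… ≈ 0.16 (to 2 d.p.).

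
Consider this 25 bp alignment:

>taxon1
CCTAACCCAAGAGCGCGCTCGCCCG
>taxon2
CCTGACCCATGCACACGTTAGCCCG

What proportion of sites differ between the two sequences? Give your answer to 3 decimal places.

The sequences differ at 7 of 25 positions (sites 4, 10, 12, 13, 15, 18, 20).
p = 7/25 = 0.280.

0.280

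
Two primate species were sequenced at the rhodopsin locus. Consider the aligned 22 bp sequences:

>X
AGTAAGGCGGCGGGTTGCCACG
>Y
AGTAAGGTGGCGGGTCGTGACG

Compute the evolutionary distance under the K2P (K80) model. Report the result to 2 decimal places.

Of 22 sites, 3 differences are transitions and 1 are transversions, so P = 3/22 ≈ 0.136364 and Q = 1/22 ≈ 0.045455.
Under the Kimura two-parameter model, d = −½ ln(1 − 2P − Q) − ¼ ln(1 − 2Q).
1 − 2P − Q = 0.681817, giving −½ ln(0.681817) = 0.191497.
1 − 2Q = 0.90909, giving −¼ ln(0.90909) = 0.023828.
d = 0.191497 + 0.023828 = 0.215325.

0.22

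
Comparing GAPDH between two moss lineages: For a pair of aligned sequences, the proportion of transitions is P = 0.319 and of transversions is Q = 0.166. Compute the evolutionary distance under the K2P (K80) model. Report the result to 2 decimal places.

0.92

Under the Kimura two-parameter model, d = −½ ln(1 − 2P − Q) − ¼ ln(1 − 2Q).
1 − 2P − Q = 0.196, giving −½ ln(0.196) = 0.814820.
1 − 2Q = 0.668, giving −¼ ln(0.668) = 0.100867.
d = 0.814820 + 0.100867 = 0.915687.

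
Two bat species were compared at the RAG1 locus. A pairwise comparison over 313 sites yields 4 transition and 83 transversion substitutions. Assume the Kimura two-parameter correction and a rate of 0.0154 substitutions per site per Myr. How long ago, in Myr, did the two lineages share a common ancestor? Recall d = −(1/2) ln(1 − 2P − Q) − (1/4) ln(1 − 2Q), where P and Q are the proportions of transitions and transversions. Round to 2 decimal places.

P = 4/313 ≈ 0.01278 and Q = 83/313 ≈ 0.265176.
Under the Kimura two-parameter model, d = −½ ln(1 − 2P − Q) − ¼ ln(1 − 2Q).
1 − 2P − Q = 0.709264, giving −½ ln(0.709264) = 0.171764.
1 − 2Q = 0.469648, giving −¼ ln(0.469648) = 0.188943.
d = 0.171764 + 0.188943 = 0.360707.
Under a molecular clock d = 2μt, so t = d/(2μ) = 0.360707 / (2 × 0.0154) = 11.71 Myr.

11.71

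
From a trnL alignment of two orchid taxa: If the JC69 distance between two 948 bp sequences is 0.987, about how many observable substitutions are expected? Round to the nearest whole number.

520

Invert JC69: p = (3/4)(1 − e^(−4d/3)) = 0.75 × (1 − e^(-1.316)) = 0.75 × (1 − 0.268206) = 0.548846.
Expected differing sites = pL ≈ 0.548846 × 948 = 520.306008 ≈ 520.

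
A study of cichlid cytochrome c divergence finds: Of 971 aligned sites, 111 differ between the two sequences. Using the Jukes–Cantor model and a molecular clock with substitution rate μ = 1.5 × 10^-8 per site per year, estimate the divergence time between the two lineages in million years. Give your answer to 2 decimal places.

p = 111/971 ≈ 0.114315.
d = −(3/4) ln(1 − 4p/3) = −0.75 ln(1 − 0.15242) = −0.75 ln(0.84758)
  = −0.75 × (-0.165370) = 0.124028 substitutions/site.
Under a molecular clock d = 2μt, so t = d/(2μ) = 0.124028 / (2 × 1.5 × 10^-8) = 4.13 million years.

4.13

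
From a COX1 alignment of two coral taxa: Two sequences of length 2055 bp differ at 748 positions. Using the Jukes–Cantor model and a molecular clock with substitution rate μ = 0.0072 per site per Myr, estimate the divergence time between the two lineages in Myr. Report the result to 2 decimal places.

p = 748/2055 ≈ 0.36399.
d = −(3/4) ln(1 − 4p/3) = −0.75 ln(1 − 0.48532) = −0.75 ln(0.51468)
  = −0.75 × (-0.664210) = 0.498158 substitutions/site.
Under a molecular clock d = 2μt, so t = d/(2μ) = 0.498158 / (2 × 0.0072) = 34.59 Myr.

34.59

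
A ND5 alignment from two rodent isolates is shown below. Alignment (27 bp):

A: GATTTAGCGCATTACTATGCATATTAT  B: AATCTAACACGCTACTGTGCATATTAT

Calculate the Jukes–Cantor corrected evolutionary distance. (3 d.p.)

0.318

The sequences differ at 7 of 27 sites (1, 4, 7, 9, 11, 12, 17), so p = 7/27 ≈ 0.259259.
d = −(3/4) ln(1 − 4p/3) = −0.75 ln(1 − 0.345679) = −0.75 ln(0.654321)
  = −0.75 × (-0.424157) = 0.318118 substitutions/site.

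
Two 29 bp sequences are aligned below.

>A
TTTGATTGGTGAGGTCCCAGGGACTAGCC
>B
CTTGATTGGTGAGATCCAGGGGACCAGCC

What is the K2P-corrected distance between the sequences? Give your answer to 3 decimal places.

Of 29 sites, 4 differences are transitions and 1 are transversions, so P = 4/29 ≈ 0.137931 and Q = 1/29 ≈ 0.034483.
Under the Kimura two-parameter model, d = −½ ln(1 − 2P − Q) − ¼ ln(1 − 2Q).
1 − 2P − Q = 0.689655, giving −½ ln(0.689655) = 0.185782.
1 − 2Q = 0.931034, giving −¼ ln(0.931034) = 0.017865.
d = 0.185782 + 0.017865 = 0.203647.

0.204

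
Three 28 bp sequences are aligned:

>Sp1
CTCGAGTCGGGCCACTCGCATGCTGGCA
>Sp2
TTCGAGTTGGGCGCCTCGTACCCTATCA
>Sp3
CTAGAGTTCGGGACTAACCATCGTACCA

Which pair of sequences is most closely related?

Sp1 and Sp2

Sp1–Sp2: 9/28 differ, p = 0.321, d = 0.420.
Sp1–Sp3: 14/28 differ, p = 0.500, d = 0.824.
Sp2–Sp3: 13/28 differ, p = 0.464, d = 0.724.
The smallest distance is between Sp1 and Sp2.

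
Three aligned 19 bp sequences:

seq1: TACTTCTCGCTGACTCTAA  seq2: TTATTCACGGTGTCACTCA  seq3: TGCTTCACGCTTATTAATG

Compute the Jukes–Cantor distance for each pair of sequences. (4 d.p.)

seq1–seq2: 7/19 sites differ → p ≈ 0.368421, d = −0.75 ln(1 − 0.491228) = 0.506816 ≈ 0.5068.
seq1–seq3: 8/19 sites differ → p ≈ 0.421053, d = −0.75 ln(1 − 0.561404) = 0.618132 ≈ 0.6181.
seq2–seq3: 11/19 sites differ → p ≈ 0.578947, d = −0.75 ln(1 − 0.771929) = 1.108574 ≈ 1.1086.

d(seq1,seq2) = 0.5068, d(seq1,seq3) = 0.6181, d(seq2,seq3) = 1.1086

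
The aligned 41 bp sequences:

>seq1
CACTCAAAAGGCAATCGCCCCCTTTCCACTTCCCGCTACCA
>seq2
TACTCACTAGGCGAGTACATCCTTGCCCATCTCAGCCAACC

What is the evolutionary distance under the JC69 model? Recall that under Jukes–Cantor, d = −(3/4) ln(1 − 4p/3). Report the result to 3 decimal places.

0.660

The sequences differ at 18 of 41 sites, so p = 18/41 ≈ 0.439024.
d = −(3/4) ln(1 − 4p/3) = −0.75 ln(1 − 0.585365) = −0.75 ln(0.414635)
  = −0.75 × (-0.880357) = 0.660268 substitutions/site.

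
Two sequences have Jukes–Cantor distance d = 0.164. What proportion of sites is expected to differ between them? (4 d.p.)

0.1473

p = (3/4)(1 − e^(−4d/3)) = 0.75 × (1 − e^(-0.218667)) = 0.75 × (1 − 0.803589) = 0.147308.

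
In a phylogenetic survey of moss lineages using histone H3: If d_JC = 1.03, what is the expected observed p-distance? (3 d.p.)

p = (3/4)(1 − e^(−4d/3)) = 0.75 × (1 − e^(-1.373333)) = 0.75 × (1 − 0.253261) = 0.560054.

0.560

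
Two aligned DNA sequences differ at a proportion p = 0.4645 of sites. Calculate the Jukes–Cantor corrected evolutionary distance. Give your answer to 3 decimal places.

0.724

d = −(3/4) ln(1 − 4p/3) = −0.75 ln(1 − 0.619333) = −0.75 ln(0.380667)
  = −0.75 × (-0.965830) = 0.724373 substitutions/site.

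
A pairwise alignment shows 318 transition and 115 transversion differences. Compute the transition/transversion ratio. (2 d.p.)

R = 318/115 = 2.765217… ≈ 2.77 (to 2 d.p.).

2.77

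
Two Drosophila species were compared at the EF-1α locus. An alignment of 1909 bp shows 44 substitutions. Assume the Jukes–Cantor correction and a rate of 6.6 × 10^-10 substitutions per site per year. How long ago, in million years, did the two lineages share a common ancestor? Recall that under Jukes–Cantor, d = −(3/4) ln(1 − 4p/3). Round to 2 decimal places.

17.74

p = 44/1909 ≈ 0.023049.
d = −(3/4) ln(1 − 4p/3) = −0.75 ln(1 − 0.030732) = −0.75 ln(0.969268)
  = −0.75 × (-0.031214) = 0.023411 substitutions/site.
Under a molecular clock d = 2μt, so t = d/(2μ) = 0.023411 / (2 × 6.6 × 10^-10) = 17.74 million years.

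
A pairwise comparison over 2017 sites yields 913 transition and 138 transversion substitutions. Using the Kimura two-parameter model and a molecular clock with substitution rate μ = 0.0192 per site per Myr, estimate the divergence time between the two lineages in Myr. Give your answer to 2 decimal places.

P = 913/2017 ≈ 0.452652 and Q = 138/2017 ≈ 0.068418.
Under the Kimura two-parameter model, d = −½ ln(1 − 2P − Q) − ¼ ln(1 − 2Q).
1 − 2P − Q = 0.026278, giving −½ ln(0.026278) = 1.819512.
1 − 2Q = 0.863164, giving −¼ ln(0.863164) = 0.036788.
d = 1.819512 + 0.036788 = 1.856300.
Under a molecular clock d = 2μt, so t = d/(2μ) = 1.856300 / (2 × 0.0192) = 48.34 Myr.

48.34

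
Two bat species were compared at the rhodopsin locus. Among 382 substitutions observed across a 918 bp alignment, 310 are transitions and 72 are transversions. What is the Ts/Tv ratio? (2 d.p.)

4.31

R = 310/72 = 4.305555… ≈ 4.31 (to 2 d.p.).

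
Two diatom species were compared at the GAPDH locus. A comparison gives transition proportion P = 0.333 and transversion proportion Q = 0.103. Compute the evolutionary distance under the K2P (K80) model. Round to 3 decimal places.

Under the Kimura two-parameter model, d = −½ ln(1 − 2P − Q) − ¼ ln(1 − 2Q).
1 − 2P − Q = 0.231, giving −½ ln(0.231) = 0.732669.
1 − 2Q = 0.794, giving −¼ ln(0.794) = 0.057668.
d = 0.732669 + 0.057668 = 0.790337.

0.790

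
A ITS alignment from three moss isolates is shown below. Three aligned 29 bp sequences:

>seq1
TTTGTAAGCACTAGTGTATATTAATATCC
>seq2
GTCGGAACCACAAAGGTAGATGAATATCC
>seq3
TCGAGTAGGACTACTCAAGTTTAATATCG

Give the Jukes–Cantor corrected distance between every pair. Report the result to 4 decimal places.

seq1–seq2: 9/29 sites differ → p ≈ 0.310345, d = −0.75 ln(1 − 0.413793) = 0.400562 ≈ 0.4006.
seq1–seq3: 12/29 sites differ → p ≈ 0.413793, d = −0.75 ln(1 − 0.551724) = 0.601760 ≈ 0.6018.
seq2–seq3: 15/29 sites differ → p ≈ 0.517241, d = −0.75 ln(1 − 0.689655) = 0.877553 ≈ 0.8776.

d(seq1,seq2) = 0.4006, d(seq1,seq3) = 0.6018, d(seq2,seq3) = 0.8776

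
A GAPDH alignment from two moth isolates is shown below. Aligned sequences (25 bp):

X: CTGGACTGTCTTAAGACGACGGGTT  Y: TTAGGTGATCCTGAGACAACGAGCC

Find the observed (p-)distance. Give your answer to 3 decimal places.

The sequences differ at 12 of 25 positions.
p = 12/25 = 0.480.

0.480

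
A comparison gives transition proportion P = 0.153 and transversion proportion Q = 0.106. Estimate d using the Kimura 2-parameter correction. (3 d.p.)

0.325

Under the Kimura two-parameter model, d = −½ ln(1 − 2P − Q) − ¼ ln(1 − 2Q).
1 − 2P − Q = 0.588, giving −½ ln(0.588) = 0.265514.
1 − 2Q = 0.788, giving −¼ ln(0.788) = 0.059564.
d = 0.265514 + 0.059564 = 0.325078.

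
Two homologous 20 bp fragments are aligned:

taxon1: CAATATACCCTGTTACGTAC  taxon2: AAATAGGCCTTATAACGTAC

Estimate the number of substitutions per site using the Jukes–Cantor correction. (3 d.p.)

0.383

The sequences differ at 6 of 20 sites (1, 6, 7, 10, 12, 14), so p = 6/20 = 0.3.
d = −(3/4) ln(1 − 4p/3) = −0.75 ln(1 − 0.4) = −0.75 ln(0.6)
  = −0.75 × (-0.510826) = 0.383120 substitutions/site.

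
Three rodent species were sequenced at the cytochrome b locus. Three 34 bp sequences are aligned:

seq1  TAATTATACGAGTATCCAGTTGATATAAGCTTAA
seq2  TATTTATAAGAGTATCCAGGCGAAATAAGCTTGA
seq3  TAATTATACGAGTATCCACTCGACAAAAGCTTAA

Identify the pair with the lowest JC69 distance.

seq1 and seq3

seq1–seq2: 6/34 differ, p = 0.176, d = 0.201.
seq1–seq3: 4/34 differ, p = 0.118, d = 0.128.
seq2–seq3: 7/34 differ, p = 0.206, d = 0.241.
The smallest distance is between seq1 and seq3.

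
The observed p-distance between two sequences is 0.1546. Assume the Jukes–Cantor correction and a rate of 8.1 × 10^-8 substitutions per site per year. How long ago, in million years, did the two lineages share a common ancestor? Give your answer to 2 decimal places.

1.07

d = −(3/4) ln(1 − 4p/3) = −0.75 ln(1 − 0.206133) = −0.75 ln(0.793867)
  = −0.75 × (-0.230839) = 0.173129 substitutions/site.
Under a molecular clock d = 2μt, so t = d/(2μ) = 0.173129 / (2 × 8.1 × 10^-8) = 1.07 million years.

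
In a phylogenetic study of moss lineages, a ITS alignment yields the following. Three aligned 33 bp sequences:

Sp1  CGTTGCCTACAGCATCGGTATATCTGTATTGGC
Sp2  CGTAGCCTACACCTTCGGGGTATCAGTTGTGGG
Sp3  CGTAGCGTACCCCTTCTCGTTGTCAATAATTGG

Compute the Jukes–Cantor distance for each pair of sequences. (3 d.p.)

d(Sp1,Sp2) = 0.339, d(Sp1,Sp3) = 0.699, d(Sp2,Sp3) = 0.388

Sp1–Sp2: 9/33 sites differ → p ≈ 0.272727, d = −0.75 ln(1 − 0.363636) = 0.338988 ≈ 0.339.
Sp1–Sp3: 15/33 sites differ → p ≈ 0.454545, d = −0.75 ln(1 − 0.60606) = 0.698667 ≈ 0.699.
Sp2–Sp3: 10/33 sites differ → p ≈ 0.30303, d = −0.75 ln(1 − 0.40404) = 0.388186 ≈ 0.388.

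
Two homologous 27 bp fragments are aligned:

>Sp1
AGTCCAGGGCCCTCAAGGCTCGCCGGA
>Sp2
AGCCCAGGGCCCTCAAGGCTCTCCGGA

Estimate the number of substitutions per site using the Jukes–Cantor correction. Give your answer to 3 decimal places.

0.078

The sequences differ at 2 of 27 sites (3, 22), so p = 2/27 ≈ 0.074074.
d = −(3/4) ln(1 − 4p/3) = −0.75 ln(1 − 0.098765) = −0.75 ln(0.901235)
  = −0.75 × (-0.103989) = 0.077992 substitutions/site.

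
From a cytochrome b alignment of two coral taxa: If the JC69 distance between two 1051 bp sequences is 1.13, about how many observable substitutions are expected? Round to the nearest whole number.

Invert JC69: p = (3/4)(1 − e^(−4d/3)) = 0.75 × (1 − e^(-1.506667)) = 0.75 × (1 − 0.221647) = 0.583765.
Expected differing sites = pL ≈ 0.583765 × 1051 = 613.537015 ≈ 614.

614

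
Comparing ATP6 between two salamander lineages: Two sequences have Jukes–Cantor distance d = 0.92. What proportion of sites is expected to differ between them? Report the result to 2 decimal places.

0.53

p = (3/4)(1 − e^(−4d/3)) = 0.75 × (1 − e^(-1.226667)) = 0.75 × (1 − 0.293268) = 0.530049.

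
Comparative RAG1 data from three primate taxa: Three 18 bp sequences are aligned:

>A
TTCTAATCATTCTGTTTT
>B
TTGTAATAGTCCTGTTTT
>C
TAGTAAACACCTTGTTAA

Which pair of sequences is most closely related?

A–B: 4/18 differ, p = 0.222, d = 0.264.
A–C: 8/18 differ, p = 0.444, d = 0.673.
B–C: 8/18 differ, p = 0.444, d = 0.673.
The smallest distance is between A and B.

A and B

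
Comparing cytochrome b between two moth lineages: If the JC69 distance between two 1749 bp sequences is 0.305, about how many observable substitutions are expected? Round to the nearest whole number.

Invert JC69: p = (3/4)(1 − e^(−4d/3)) = 0.75 × (1 − e^(-0.406667)) = 0.75 × (1 − 0.665866) = 0.250601.
Expected differing sites = pL ≈ 0.250601 × 1749 = 438.301149 ≈ 438.

438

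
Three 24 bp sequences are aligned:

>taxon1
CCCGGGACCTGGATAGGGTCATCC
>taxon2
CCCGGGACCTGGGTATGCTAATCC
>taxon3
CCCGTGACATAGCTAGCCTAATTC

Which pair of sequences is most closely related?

taxon1 and taxon2

taxon1–taxon2: 4/24 differ, p = 0.167, d = 0.188.
taxon1–taxon3: 8/24 differ, p = 0.333, d = 0.441.
taxon2–taxon3: 7/24 differ, p = 0.292, d = 0.369.
The smallest distance is between taxon1 and taxon2.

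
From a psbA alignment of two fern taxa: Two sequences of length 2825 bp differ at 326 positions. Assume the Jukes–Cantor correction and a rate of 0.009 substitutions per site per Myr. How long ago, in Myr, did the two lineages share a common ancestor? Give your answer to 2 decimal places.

p = 326/2825 ≈ 0.115398.
d = −(3/4) ln(1 − 4p/3) = −0.75 ln(1 − 0.153864) = −0.75 ln(0.846136)
  = −0.75 × (-0.167075) = 0.125306 substitutions/site.
Under a molecular clock d = 2μt, so t = d/(2μ) = 0.125306 / (2 × 0.009) = 6.96 Myr.

6.96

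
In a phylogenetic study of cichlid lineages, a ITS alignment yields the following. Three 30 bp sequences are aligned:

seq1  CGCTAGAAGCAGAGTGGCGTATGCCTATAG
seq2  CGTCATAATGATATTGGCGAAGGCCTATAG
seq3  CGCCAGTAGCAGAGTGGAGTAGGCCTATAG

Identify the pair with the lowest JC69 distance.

seq1 and seq3

seq1–seq2: 9/30 differ, p = 0.300, d = 0.383.
seq1–seq3: 4/30 differ, p = 0.133, d = 0.147.
seq2–seq3: 9/30 differ, p = 0.300, d = 0.383.
The smallest distance is between seq1 and seq3.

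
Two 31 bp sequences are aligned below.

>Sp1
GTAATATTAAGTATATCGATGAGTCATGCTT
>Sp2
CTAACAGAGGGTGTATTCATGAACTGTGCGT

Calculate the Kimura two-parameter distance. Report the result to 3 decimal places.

0.775

Of 31 sites, 9 differences are transitions and 5 are transversions, so P = 9/31 ≈ 0.290323 and Q = 5/31 ≈ 0.16129.
Under the Kimura two-parameter model, d = −½ ln(1 − 2P − Q) − ¼ ln(1 − 2Q).
1 − 2P − Q = 0.258064, giving −½ ln(0.258064) = 0.677274.
1 − 2Q = 0.67742, giving −¼ ln(0.67742) = 0.097366.
d = 0.677274 + 0.097366 = 0.774640.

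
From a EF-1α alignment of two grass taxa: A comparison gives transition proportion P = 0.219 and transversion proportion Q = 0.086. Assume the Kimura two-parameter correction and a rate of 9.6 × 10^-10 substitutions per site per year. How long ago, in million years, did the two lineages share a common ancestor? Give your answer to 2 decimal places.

Under the Kimura two-parameter model, d = −½ ln(1 − 2P − Q) − ¼ ln(1 − 2Q).
1 − 2P − Q = 0.476, giving −½ ln(0.476) = 0.371169.
1 − 2Q = 0.828, giving −¼ ln(0.828) = 0.047186.
d = 0.371169 + 0.047186 = 0.418355.
Under a molecular clock d = 2μt, so t = d/(2μ) = 0.418355 / (2 × 9.6 × 10^-10) = 217.89 million years.

217.89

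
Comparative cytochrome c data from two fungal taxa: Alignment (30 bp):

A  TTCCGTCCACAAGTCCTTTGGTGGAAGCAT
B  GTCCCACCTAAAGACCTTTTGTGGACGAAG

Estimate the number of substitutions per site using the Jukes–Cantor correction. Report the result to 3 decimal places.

The sequences differ at 10 of 30 sites (1, 5, 6, 9, 10, 14, 20, 26, 28, 30), so p = 10/30 ≈ 0.333333.
d = −(3/4) ln(1 − 4p/3) = −0.75 ln(1 − 0.444444) = −0.75 ln(0.555556)
  = −0.75 × (-0.587786) = 0.440840 substitutions/site.

0.441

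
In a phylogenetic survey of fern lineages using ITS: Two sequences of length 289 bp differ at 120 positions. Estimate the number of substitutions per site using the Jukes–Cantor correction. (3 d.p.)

0.605

p = 120/289 ≈ 0.415225.
d = −(3/4) ln(1 − 4p/3) = −0.75 ln(1 − 0.553633) = −0.75 ln(0.446367)
  = −0.75 × (-0.806614) = 0.604961 substitutions/site.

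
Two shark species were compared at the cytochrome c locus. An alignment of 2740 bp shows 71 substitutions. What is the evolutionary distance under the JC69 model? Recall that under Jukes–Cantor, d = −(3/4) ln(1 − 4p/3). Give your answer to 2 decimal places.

p = 71/2740 ≈ 0.025912.
d = −(3/4) ln(1 − 4p/3) = −0.75 ln(1 − 0.034549) = −0.75 ln(0.965451)
  = −0.75 × (-0.035160) = 0.026370 substitutions/site.

0.03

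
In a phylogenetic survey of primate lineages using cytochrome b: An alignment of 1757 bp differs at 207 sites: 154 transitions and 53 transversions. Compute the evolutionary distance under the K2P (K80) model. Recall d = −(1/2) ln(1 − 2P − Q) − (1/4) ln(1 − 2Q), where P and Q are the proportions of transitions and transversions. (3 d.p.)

0.131

P = 154/1757 ≈ 0.087649 and Q = 53/1757 ≈ 0.030165.
Under the Kimura two-parameter model, d = −½ ln(1 − 2P − Q) − ¼ ln(1 − 2Q).
1 − 2P − Q = 0.794537, giving −½ ln(0.794537) = 0.114998.
1 − 2Q = 0.93967, giving −¼ ln(0.93967) = 0.015557.
d = 0.114998 + 0.015557 = 0.130555.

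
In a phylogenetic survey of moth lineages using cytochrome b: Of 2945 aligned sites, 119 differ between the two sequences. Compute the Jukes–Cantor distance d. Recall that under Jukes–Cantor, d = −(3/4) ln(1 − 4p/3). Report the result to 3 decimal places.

0.042

p = 119/2945 ≈ 0.040407.
d = −(3/4) ln(1 − 4p/3) = −0.75 ln(1 − 0.053876) = −0.75 ln(0.946124)
  = −0.75 × (-0.055382) = 0.041537 substitutions/site.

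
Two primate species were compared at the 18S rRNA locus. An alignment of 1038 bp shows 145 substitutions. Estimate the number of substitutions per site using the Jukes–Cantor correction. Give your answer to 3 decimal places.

0.155

p = 145/1038 ≈ 0.139692.
d = −(3/4) ln(1 − 4p/3) = −0.75 ln(1 − 0.186256) = −0.75 ln(0.813744)
  = −0.75 × (-0.206109) = 0.154582 substitutions/site.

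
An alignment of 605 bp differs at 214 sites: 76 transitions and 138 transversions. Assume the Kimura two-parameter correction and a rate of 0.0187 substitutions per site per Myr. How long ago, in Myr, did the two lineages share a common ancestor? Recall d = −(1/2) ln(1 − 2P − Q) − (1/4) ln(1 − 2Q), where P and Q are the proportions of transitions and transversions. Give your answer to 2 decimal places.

P = 76/605 ≈ 0.12562 and Q = 138/605 ≈ 0.228099.
Under the Kimura two-parameter model, d = −½ ln(1 − 2P − Q) − ¼ ln(1 − 2Q).
1 − 2P − Q = 0.520661, giving −½ ln(0.520661) = 0.326328.
1 − 2Q = 0.543802, giving −¼ ln(0.543802) = 0.152293.
d = 0.326328 + 0.152293 = 0.478621.
Under a molecular clock d = 2μt, so t = d/(2μ) = 0.478621 / (2 × 0.0187) = 12.80 Myr.

12.80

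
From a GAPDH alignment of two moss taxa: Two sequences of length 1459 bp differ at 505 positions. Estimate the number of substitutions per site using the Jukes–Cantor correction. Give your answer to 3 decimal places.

0.464

p = 505/1459 ≈ 0.346127.
d = −(3/4) ln(1 − 4p/3) = −0.75 ln(1 − 0.461503) = −0.75 ln(0.538497)
  = −0.75 × (-0.618973) = 0.464230 substitutions/site.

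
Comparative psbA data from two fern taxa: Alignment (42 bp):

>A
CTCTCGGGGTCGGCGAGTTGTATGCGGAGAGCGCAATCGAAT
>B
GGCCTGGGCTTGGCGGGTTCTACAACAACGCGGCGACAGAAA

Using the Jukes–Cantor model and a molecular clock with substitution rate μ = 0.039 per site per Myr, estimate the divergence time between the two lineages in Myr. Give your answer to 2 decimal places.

The sequences differ at 21 of 42 sites, so p = 21/42 = 0.5.
d = −(3/4) ln(1 − 4p/3) = −0.75 ln(1 − 0.666667) = −0.75 ln(0.333333)
  = −0.75 × (-1.098613) = 0.823960 substitutions/site.
Under a molecular clock d = 2μt, so t = d/(2μ) = 0.823960 / (2 × 0.039) = 10.56 Myr.

10.56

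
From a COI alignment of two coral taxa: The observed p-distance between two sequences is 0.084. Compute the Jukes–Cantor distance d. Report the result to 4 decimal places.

d = −(3/4) ln(1 − 4p/3) = −0.75 ln(1 − 0.112) = −0.75 ln(0.888)
  = −0.75 × (-0.118784) = 0.089088 substitutions/site.

0.0891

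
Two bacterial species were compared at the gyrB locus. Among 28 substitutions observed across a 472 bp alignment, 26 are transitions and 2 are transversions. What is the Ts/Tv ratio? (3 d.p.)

13.000

R = 26/2 = 13.000.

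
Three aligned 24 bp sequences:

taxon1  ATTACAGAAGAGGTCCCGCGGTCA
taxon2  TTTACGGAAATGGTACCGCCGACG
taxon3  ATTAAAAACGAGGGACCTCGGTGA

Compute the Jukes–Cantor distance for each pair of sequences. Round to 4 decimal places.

d(taxon1,taxon2) = 0.4408, d(taxon1,taxon3) = 0.3694, d(taxon2,taxon3) = 0.9607

taxon1–taxon2: 8/24 sites differ → p ≈ 0.333333, d = −0.75 ln(1 − 0.444444) = 0.440839 ≈ 0.4408.
taxon1–taxon3: 7/24 sites differ → p ≈ 0.291667, d = −0.75 ln(1 − 0.388889) = 0.369358 ≈ 0.3694.
taxon2–taxon3: 13/24 sites differ → p ≈ 0.541667, d = −0.75 ln(1 − 0.722223) = 0.960702 ≈ 0.9607.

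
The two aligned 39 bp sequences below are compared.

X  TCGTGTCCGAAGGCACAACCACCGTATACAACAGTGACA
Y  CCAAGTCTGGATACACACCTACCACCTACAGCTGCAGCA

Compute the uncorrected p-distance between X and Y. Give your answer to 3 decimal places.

The sequences differ at 17 of 39 positions.
p = 17/39 = 0.435897… ≈ 0.436 (to 3 d.p.).

0.436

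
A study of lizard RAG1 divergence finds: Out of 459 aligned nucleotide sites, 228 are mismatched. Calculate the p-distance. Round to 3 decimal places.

p = 228/459 = 0.496732… ≈ 0.497 (to 3 d.p.).

0.497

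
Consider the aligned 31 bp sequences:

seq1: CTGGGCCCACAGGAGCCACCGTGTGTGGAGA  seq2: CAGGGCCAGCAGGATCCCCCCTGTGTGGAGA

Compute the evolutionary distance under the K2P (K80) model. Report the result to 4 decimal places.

Of 31 sites, 1 differences are transitions and 5 are transversions, so P = 1/31 ≈ 0.032258 and Q = 5/31 ≈ 0.16129.
Under the Kimura two-parameter model, d = −½ ln(1 − 2P − Q) − ¼ ln(1 − 2Q).
1 − 2P − Q = 0.774194, giving −½ ln(0.774194) = 0.127966.
1 − 2Q = 0.67742, giving −¼ ln(0.67742) = 0.097366.
d = 0.127966 + 0.097366 = 0.225332.

0.2253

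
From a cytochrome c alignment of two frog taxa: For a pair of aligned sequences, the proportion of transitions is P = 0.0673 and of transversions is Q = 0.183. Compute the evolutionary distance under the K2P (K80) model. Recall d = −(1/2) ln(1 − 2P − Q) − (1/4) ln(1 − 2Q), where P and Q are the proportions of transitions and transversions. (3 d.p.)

Under the Kimura two-parameter model, d = −½ ln(1 − 2P − Q) − ¼ ln(1 − 2Q).
1 − 2P − Q = 0.6824, giving −½ ln(0.6824) = 0.191070.
1 − 2Q = 0.634, giving −¼ ln(0.634) = 0.113927.
d = 0.191070 + 0.113927 = 0.304997.

0.305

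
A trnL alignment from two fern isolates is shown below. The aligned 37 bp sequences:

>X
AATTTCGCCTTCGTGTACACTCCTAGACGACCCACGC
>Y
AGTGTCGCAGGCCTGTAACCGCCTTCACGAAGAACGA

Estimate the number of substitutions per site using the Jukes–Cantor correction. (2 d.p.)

0.58

The sequences differ at 15 of 37 sites, so p = 15/37 ≈ 0.405405.
d = −(3/4) ln(1 − 4p/3) = −0.75 ln(1 − 0.54054) = −0.75 ln(0.45946)
  = −0.75 × (-0.777703) = 0.583277 substitutions/site.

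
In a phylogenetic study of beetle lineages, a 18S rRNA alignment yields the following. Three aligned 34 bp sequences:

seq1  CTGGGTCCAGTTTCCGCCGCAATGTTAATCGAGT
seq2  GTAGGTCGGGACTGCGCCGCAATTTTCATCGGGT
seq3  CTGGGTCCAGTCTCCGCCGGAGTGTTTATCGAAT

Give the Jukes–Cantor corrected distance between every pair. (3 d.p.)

d(seq1,seq2) = 0.373, d(seq1,seq3) = 0.164, d(seq2,seq3) = 0.477

seq1–seq2: 10/34 sites differ → p ≈ 0.294118, d = −0.75 ln(1 − 0.392157) = 0.373379 ≈ 0.373.
seq1–seq3: 5/34 sites differ → p ≈ 0.147059, d = −0.75 ln(1 − 0.196079) = 0.163691 ≈ 0.164.
seq2–seq3: 12/34 sites differ → p ≈ 0.352941, d = −0.75 ln(1 − 0.470588) = 0.476991 ≈ 0.477.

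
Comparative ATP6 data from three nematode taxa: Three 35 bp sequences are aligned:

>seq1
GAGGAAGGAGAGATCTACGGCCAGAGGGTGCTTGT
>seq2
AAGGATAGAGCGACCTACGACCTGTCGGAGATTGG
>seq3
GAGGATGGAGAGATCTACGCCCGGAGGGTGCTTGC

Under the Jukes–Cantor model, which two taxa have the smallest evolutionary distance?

seq1 and seq3

seq1–seq2: 12/35 differ, p = 0.343, d = 0.458.
seq1–seq3: 4/35 differ, p = 0.114, d = 0.124.
seq2–seq3: 11/35 differ, p = 0.314, d = 0.407.
The smallest distance is between seq1 and seq3.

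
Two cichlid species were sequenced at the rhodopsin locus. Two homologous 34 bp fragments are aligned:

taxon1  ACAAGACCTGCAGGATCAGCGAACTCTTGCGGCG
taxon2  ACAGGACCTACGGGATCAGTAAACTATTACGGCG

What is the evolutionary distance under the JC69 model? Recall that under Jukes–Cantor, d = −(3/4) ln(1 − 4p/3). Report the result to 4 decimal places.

The sequences differ at 7 of 34 sites (4, 10, 12, 20, 21, 26, 29), so p = 7/34 ≈ 0.205882.
d = −(3/4) ln(1 − 4p/3) = −0.75 ln(1 − 0.274509) = −0.75 ln(0.725491)
  = −0.75 × (-0.320907) = 0.240680 substitutions/site.

0.2407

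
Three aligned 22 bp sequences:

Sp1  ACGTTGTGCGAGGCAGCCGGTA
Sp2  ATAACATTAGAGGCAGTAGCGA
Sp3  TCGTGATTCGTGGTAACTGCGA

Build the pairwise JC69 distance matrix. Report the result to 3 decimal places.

d(Sp1,Sp2) = 0.824, d(Sp1,Sp3) = 0.699, d(Sp2,Sp3) = 0.824

Sp1–Sp2: 11/22 sites differ → p = 0.5, d = −0.75 ln(1 − 0.666667) = 0.823960 ≈ 0.824.
Sp1–Sp3: 10/22 sites differ → p ≈ 0.454545, d = −0.75 ln(1 − 0.60606) = 0.698667 ≈ 0.699.
Sp2–Sp3: 11/22 sites differ → p = 0.5, d = −0.75 ln(1 − 0.666667) = 0.823960 ≈ 0.824.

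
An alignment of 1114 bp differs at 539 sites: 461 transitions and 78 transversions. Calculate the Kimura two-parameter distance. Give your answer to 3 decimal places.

P = 461/1114 ≈ 0.413824 and Q = 78/1114 ≈ 0.070018.
Under the Kimura two-parameter model, d = −½ ln(1 − 2P − Q) − ¼ ln(1 − 2Q).
1 − 2P − Q = 0.102334, giving −½ ln(0.102334) = 1.139757.
1 − 2Q = 0.859964, giving −¼ ln(0.859964) = 0.037716.
d = 1.139757 + 0.037716 = 1.177473.

1.177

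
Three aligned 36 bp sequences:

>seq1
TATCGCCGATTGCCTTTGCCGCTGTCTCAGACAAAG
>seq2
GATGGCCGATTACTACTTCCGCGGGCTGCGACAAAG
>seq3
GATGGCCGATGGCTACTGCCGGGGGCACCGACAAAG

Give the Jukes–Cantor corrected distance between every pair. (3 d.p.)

d(seq1,seq2) = 0.392, d(seq1,seq3) = 0.392, d(seq2,seq3) = 0.188

seq1–seq2: 11/36 sites differ → p ≈ 0.305556, d = −0.75 ln(1 − 0.407408) = 0.392437 ≈ 0.392.
seq1–seq3: 11/36 sites differ → p ≈ 0.305556, d = −0.75 ln(1 − 0.407408) = 0.392437 ≈ 0.392.
seq2–seq3: 6/36 sites differ → p ≈ 0.166667, d = −0.75 ln(1 − 0.222223) = 0.188487 ≈ 0.188.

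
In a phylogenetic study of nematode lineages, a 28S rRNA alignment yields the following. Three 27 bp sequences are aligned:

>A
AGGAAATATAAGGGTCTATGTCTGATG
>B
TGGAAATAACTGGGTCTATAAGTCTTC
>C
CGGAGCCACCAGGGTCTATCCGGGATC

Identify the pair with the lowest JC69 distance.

A and B

A–B: 10/27 differ, p = 0.370, d = 0.511.
A–C: 11/27 differ, p = 0.407, d = 0.588.
B–C: 11/27 differ, p = 0.407, d = 0.588.
The smallest distance is between A and B.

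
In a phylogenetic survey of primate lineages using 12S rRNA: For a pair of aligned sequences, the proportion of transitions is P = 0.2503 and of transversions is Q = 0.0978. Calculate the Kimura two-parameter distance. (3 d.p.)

0.511

Under the Kimura two-parameter model, d = −½ ln(1 − 2P − Q) − ¼ ln(1 − 2Q).
1 − 2P − Q = 0.4016, giving −½ ln(0.4016) = 0.456149.
1 − 2Q = 0.8044, giving −¼ ln(0.8044) = 0.054415.
d = 0.456149 + 0.054415 = 0.510564.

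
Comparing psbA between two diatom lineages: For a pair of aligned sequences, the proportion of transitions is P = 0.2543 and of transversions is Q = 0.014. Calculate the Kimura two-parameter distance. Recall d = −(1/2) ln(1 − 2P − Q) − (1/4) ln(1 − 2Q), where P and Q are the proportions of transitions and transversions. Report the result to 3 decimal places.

0.377

Under the Kimura two-parameter model, d = −½ ln(1 − 2P − Q) − ¼ ln(1 − 2Q).
1 − 2P − Q = 0.4774, giving −½ ln(0.4774) = 0.369700.
1 − 2Q = 0.972, giving −¼ ln(0.972) = 0.007100.
d = 0.369700 + 0.007100 = 0.376800.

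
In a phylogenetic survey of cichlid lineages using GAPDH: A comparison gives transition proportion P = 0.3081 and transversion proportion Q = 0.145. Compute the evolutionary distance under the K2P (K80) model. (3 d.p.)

Under the Kimura two-parameter model, d = −½ ln(1 − 2P − Q) − ¼ ln(1 − 2Q).
1 − 2P − Q = 0.2388, giving −½ ln(0.2388) = 0.716064.
1 − 2Q = 0.71, giving −¼ ln(0.71) = 0.085623.
d = 0.716064 + 0.085623 = 0.801687.

0.802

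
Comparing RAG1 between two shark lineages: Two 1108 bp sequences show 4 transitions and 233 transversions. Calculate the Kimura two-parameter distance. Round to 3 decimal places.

P = 4/1108 ≈ 0.00361 and Q = 233/1108 ≈ 0.210289.
Under the Kimura two-parameter model, d = −½ ln(1 − 2P − Q) − ¼ ln(1 − 2Q).
1 − 2P − Q = 0.782491, giving −½ ln(0.782491) = 0.122636.
1 − 2Q = 0.579422, giving −¼ ln(0.579422) = 0.136431.
d = 0.122636 + 0.136431 = 0.259067.

0.259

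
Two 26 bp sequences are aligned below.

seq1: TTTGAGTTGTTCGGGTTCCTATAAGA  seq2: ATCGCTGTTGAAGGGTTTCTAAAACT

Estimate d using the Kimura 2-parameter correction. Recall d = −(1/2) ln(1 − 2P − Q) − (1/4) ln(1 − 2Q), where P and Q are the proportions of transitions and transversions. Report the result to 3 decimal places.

Of 26 sites, 2 differences are transitions and 11 are transversions, so P = 2/26 ≈ 0.076923 and Q = 11/26 ≈ 0.423077.
Under the Kimura two-parameter model, d = −½ ln(1 − 2P − Q) − ¼ ln(1 − 2Q).
1 − 2P − Q = 0.423077, giving −½ ln(0.423077) = 0.430101.
1 − 2Q = 0.153846, giving −¼ ln(0.153846) = 0.467951.
d = 0.430101 + 0.467951 = 0.898052.

0.898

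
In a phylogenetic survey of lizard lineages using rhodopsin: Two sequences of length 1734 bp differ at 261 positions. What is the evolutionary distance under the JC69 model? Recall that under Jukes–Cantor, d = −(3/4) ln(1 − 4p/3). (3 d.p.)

p = 261/1734 ≈ 0.150519.
d = −(3/4) ln(1 − 4p/3) = −0.75 ln(1 − 0.200692) = −0.75 ln(0.799308)
  = −0.75 × (-0.224009) = 0.168007 substitutions/site.

0.168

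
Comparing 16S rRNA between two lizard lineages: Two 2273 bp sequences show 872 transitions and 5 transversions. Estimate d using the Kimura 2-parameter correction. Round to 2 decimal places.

P = 872/2273 ≈ 0.383634 and Q = 5/2273 ≈ 0.0022.
Under the Kimura two-parameter model, d = −½ ln(1 − 2P − Q) − ¼ ln(1 − 2Q).
1 − 2P − Q = 0.230532, giving −½ ln(0.230532) = 0.733683.
1 − 2Q = 0.9956, giving −¼ ln(0.9956) = 0.001102.
d = 0.733683 + 0.001102 = 0.734785.

0.73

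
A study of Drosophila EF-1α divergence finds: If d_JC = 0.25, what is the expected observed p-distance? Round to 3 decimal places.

0.213

p = (3/4)(1 − e^(−4d/3)) = 0.75 × (1 − e^(-0.333333)) = 0.75 × (1 − 0.716532) = 0.212601.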